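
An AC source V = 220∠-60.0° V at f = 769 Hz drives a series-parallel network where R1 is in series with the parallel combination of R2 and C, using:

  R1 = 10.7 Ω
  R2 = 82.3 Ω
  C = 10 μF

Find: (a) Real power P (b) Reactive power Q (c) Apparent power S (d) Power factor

Step 1 — Angular frequency: ω = 2π·f = 2π·769 = 4832 rad/s.
Step 2 — Component impedances:
  R1: Z = R = 10.7 Ω
  R2: Z = R = 82.3 Ω
  C: Z = 1/(jωC) = -j/(ω·C) = 0 - j20.7 Ω
Step 3 — Parallel branch: R2 || C = 1/(1/R2 + 1/C) = 4.895 - j19.47 Ω.
Step 4 — Series with R1: Z_total = R1 + (R2 || C) = 15.6 - j19.47 Ω = 24.94∠-51.3° Ω.
Step 5 — Source phasor: V = 220∠-60.0° V = 110 - j190.5 V.
Step 6 — Current: I = V / Z = 8.719 - j1.334 A = 8.82∠-8.7° A.
Step 7 — Complex power: S = V·I* = 1213 - j1514 VA.
Step 8 — Real power: P = Re(S) = 1213 W.
Step 9 — Reactive power: Q = Im(S) = -1514 VAR.
Step 10 — Apparent power: |S| = 1940 VA.
Step 11 — Power factor: PF = P/|S| = 0.6253 (leading).

(a) P = 1213 W  (b) Q = -1514 VAR  (c) S = 1940 VA  (d) PF = 0.6253 (leading)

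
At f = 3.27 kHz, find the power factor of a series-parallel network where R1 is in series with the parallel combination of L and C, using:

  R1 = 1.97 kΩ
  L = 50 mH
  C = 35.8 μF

Step 1 — Angular frequency: ω = 2π·f = 2π·3270 = 2.055e+04 rad/s.
Step 2 — Component impedances:
  R1: Z = R = 1970 Ω
  L: Z = jωL = j·2.055e+04·0.05 = 0 + j1027 Ω
  C: Z = 1/(jωC) = -j/(ω·C) = 0 - j1.36 Ω
Step 3 — Parallel branch: L || C = 1/(1/L + 1/C) = 0 - j1.361 Ω.
Step 4 — Series with R1: Z_total = R1 + (L || C) = 1970 - j1.361 Ω = 1970∠-0.0° Ω.
Step 5 — Power factor: PF = cos(φ) = Re(Z)/|Z| = 1970/1970 = 1.
Step 6 — Type: Im(Z) = -1.361 ⇒ leading (phase φ = -0.0°).

PF = 1 (leading, φ = -0.0°)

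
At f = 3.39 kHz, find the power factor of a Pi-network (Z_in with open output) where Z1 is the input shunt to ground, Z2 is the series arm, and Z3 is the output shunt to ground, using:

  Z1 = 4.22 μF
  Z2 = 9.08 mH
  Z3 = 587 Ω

Step 1 — Angular frequency: ω = 2π·f = 2π·3390 = 2.13e+04 rad/s.
Step 2 — Component impedances:
  Z1: Z = 1/(jωC) = -j/(ω·C) = 0 - j11.13 Ω
  Z2: Z = jωL = j·2.13e+04·0.00908 = 0 + j193.4 Ω
  Z3: Z = R = 587 Ω
Step 3 — With open output, the series arm Z2 and the output shunt Z3 appear in series to ground: Z2 + Z3 = 587 + j193.4 Ω.
Step 4 — Parallel with input shunt Z1: Z_in = Z1 || (Z2 + Z3) = 0.1923 - j11.18 Ω = 11.19∠-89.0° Ω.
Step 5 — Power factor: PF = cos(φ) = Re(Z)/|Z| = 0.19231/11.187 = 0.01719.
Step 6 — Type: Im(Z) = -11.18 ⇒ leading (phase φ = -89.0°).

PF = 0.01719 (leading, φ = -89.0°)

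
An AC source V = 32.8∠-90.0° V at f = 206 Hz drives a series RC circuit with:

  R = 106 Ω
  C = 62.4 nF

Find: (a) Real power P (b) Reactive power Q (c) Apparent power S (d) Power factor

Step 1 — Angular frequency: ω = 2π·f = 2π·206 = 1294 rad/s.
Step 2 — Component impedances:
  R: Z = R = 106 Ω
  C: Z = 1/(jωC) = -j/(ω·C) = 0 - j1.238e+04 Ω
Step 3 — Series combination: Z_total = R + C = 106 - j1.238e+04 Ω = 1.238e+04∠-89.5° Ω.
Step 4 — Source phasor: V = 32.8∠-90.0° V = 0 - j32.8 V.
Step 5 — Current: I = V / Z = 0.002649 - j2.268e-05 A = 0.002649∠-0.5° A.
Step 6 — Complex power: S = V·I* = 0.0007438 - j0.08689 VA.
Step 7 — Real power: P = Re(S) = 0.0007438 W.
Step 8 — Reactive power: Q = Im(S) = -0.08689 VAR.
Step 9 — Apparent power: |S| = 0.08689 VA.
Step 10 — Power factor: PF = P/|S| = 0.008561 (leading).

(a) P = 0.0007438 W  (b) Q = -0.08689 VAR  (c) S = 0.08689 VA  (d) PF = 0.008561 (leading)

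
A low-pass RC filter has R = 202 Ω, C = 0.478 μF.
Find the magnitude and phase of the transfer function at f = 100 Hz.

Step 1 — Angular frequency: ω = 2π·100 = 628.3 rad/s.
Step 2 — Transfer function: H(jω) = 1/(1 + jωRC).
Step 3 — Denominator: 1 + jωRC = 1 + j·628.3·202·4.78e-07 = 1 + j0.06067.
Step 4 — H = 0.9963 - j0.06045.
Step 5 — Magnitude: |H| = 0.9982 (-0.0 dB); phase: φ = -3.5°.

|H| = 0.9982 (-0.0 dB), φ = -3.5°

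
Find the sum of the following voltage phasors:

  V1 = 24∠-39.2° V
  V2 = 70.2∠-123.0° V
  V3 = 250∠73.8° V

Step 1 — Convert each phasor to rectangular form:
  V1 = 24·(cos(-39.2°) + j·sin(-39.2°)) = 18.6 - j15.17 V
  V2 = 70.2·(cos(-123.0°) + j·sin(-123.0°)) = -38.23 - j58.87 V
  V3 = 250·(cos(73.8°) + j·sin(73.8°)) = 69.75 + j240.1 V
Step 2 — Sum components: V_total = 50.11 + j166 V.
Step 3 — Convert to polar: |V_total| = 173.4 V, ∠V_total = 73.2°.

V_total = 173.4∠73.2° V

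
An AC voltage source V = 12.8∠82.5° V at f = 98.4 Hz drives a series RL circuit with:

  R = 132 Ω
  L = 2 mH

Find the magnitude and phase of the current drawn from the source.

Step 1 — Angular frequency: ω = 2π·f = 2π·98.4 = 618.3 rad/s.
Step 2 — Component impedances:
  R: Z = R = 132 Ω
  L: Z = jωL = j·618.3·0.002 = 0 + j1.237 Ω
Step 3 — Series combination: Z_total = R + L = 132 + j1.237 Ω = 132∠0.5° Ω.
Step 4 — Source phasor: V = 12.8∠82.5° V = 1.671 + j12.69 V.
Step 5 — Ohm's law: I = V / Z_total = (1.671 + j12.69) / (132 + j1.237) = 0.01356 + j0.09601 A.
Step 6 — Convert to polar: |I| = 0.09697 A, ∠I = 82.0°.

I = 0.09697∠82.0° A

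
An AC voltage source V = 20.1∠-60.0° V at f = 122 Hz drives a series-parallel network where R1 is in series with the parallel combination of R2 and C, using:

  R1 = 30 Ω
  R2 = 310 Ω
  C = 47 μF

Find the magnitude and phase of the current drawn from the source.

Step 1 — Angular frequency: ω = 2π·f = 2π·122 = 766.5 rad/s.
Step 2 — Component impedances:
  R1: Z = R = 30 Ω
  R2: Z = R = 310 Ω
  C: Z = 1/(jωC) = -j/(ω·C) = 0 - j27.76 Ω
Step 3 — Parallel branch: R2 || C = 1/(1/R2 + 1/C) = 2.465 - j27.54 Ω.
Step 4 — Series with R1: Z_total = R1 + (R2 || C) = 32.47 - j27.54 Ω = 42.57∠-40.3° Ω.
Step 5 — Source phasor: V = 20.1∠-60.0° V = 10.05 - j17.41 V.
Step 6 — Ohm's law: I = V / Z_total = (10.05 - j17.41) / (32.47 - j27.54) = 0.4445 - j0.1591 A.
Step 7 — Convert to polar: |I| = 0.4722 A, ∠I = -19.7°.

I = 0.4722∠-19.7° A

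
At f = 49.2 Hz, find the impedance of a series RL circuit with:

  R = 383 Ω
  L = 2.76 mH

Step 1 — Angular frequency: ω = 2π·f = 2π·49.2 = 309.1 rad/s.
Step 2 — Component impedances:
  R: Z = R = 383 Ω
  L: Z = jωL = j·309.1·0.00276 = 0 + j0.8532 Ω
Step 3 — Series combination: Z_total = R + L = 383 + j0.8532 Ω = 383∠0.1° Ω.

Z = 383 + j0.8532 Ω = 383∠0.1° Ω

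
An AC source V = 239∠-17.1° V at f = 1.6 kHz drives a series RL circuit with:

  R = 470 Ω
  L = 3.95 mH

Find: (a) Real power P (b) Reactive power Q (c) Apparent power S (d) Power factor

Step 1 — Angular frequency: ω = 2π·f = 2π·1600 = 1.005e+04 rad/s.
Step 2 — Component impedances:
  R: Z = R = 470 Ω
  L: Z = jωL = j·1.005e+04·0.00395 = 0 + j39.71 Ω
Step 3 — Series combination: Z_total = R + L = 470 + j39.71 Ω = 471.7∠4.8° Ω.
Step 4 — Source phasor: V = 239∠-17.1° V = 228.4 - j70.28 V.
Step 5 — Current: I = V / Z = 0.47 - j0.1892 A = 0.5067∠-21.9° A.
Step 6 — Complex power: S = V·I* = 120.7 + j10.2 VA.
Step 7 — Real power: P = Re(S) = 120.7 W.
Step 8 — Reactive power: Q = Im(S) = 10.2 VAR.
Step 9 — Apparent power: |S| = 121.1 VA.
Step 10 — Power factor: PF = P/|S| = 0.9964 (lagging).

(a) P = 120.7 W  (b) Q = 10.2 VAR  (c) S = 121.1 VA  (d) PF = 0.9964 (lagging)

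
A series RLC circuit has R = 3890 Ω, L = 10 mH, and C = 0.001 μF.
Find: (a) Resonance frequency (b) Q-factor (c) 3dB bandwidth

Step 1 — Resonance: ω₀ = 1/√(LC) = 1/√(0.01·1e-09) = 3.162e+05 rad/s.
Step 2 — f₀ = ω₀/(2π) = 5.033e+04 Hz.
Step 3 — Series Q: Q = ω₀L/R = 3.162e+05·0.01/3890 = 0.8129.
Step 4 — Bandwidth: Δω = ω₀/Q = 3.89e+05 rad/s; BW = Δω/(2π) = 6.191e+04 Hz.

(a) f₀ = 5.033e+04 Hz  (b) Q = 0.8129  (c) BW = 6.191e+04 Hz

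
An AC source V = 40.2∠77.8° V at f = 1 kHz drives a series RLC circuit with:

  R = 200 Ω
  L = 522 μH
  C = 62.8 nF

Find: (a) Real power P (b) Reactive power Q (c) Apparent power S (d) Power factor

Step 1 — Angular frequency: ω = 2π·f = 2π·1000 = 6283 rad/s.
Step 2 — Component impedances:
  R: Z = R = 200 Ω
  L: Z = jωL = j·6283·0.000522 = 0 + j3.28 Ω
  C: Z = 1/(jωC) = -j/(ω·C) = 0 - j2534 Ω
Step 3 — Series combination: Z_total = R + L + C = 200 - j2531 Ω = 2539∠-85.5° Ω.
Step 4 — Source phasor: V = 40.2∠77.8° V = 8.495 + j39.29 V.
Step 5 — Current: I = V / Z = -0.01516 + j0.004555 A = 0.01583∠163.3° A.
Step 6 — Complex power: S = V·I* = 0.05014 - j0.6345 VA.
Step 7 — Real power: P = Re(S) = 0.05014 W.
Step 8 — Reactive power: Q = Im(S) = -0.6345 VAR.
Step 9 — Apparent power: |S| = 0.6365 VA.
Step 10 — Power factor: PF = P/|S| = 0.07877 (leading).

(a) P = 0.05014 W  (b) Q = -0.6345 VAR  (c) S = 0.6365 VA  (d) PF = 0.07877 (leading)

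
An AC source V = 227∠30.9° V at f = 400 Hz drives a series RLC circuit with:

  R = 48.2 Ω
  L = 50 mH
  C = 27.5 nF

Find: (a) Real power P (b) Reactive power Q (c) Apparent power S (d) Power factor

Step 1 — Angular frequency: ω = 2π·f = 2π·400 = 2513 rad/s.
Step 2 — Component impedances:
  R: Z = R = 48.2 Ω
  L: Z = jωL = j·2513·0.05 = 0 + j125.7 Ω
  C: Z = 1/(jωC) = -j/(ω·C) = 0 - j1.447e+04 Ω
Step 3 — Series combination: Z_total = R + L + C = 48.2 - j1.434e+04 Ω = 1.434e+04∠-89.8° Ω.
Step 4 — Source phasor: V = 227∠30.9° V = 194.8 + j116.6 V.
Step 5 — Current: I = V / Z = -0.008082 + j0.01361 A = 0.01583∠120.7° A.
Step 6 — Complex power: S = V·I* = 0.01207 - j3.593 VA.
Step 7 — Real power: P = Re(S) = 0.01207 W.
Step 8 — Reactive power: Q = Im(S) = -3.593 VAR.
Step 9 — Apparent power: |S| = 3.593 VA.
Step 10 — Power factor: PF = P/|S| = 0.003361 (leading).

(a) P = 0.01207 W  (b) Q = -3.593 VAR  (c) S = 3.593 VA  (d) PF = 0.003361 (leading)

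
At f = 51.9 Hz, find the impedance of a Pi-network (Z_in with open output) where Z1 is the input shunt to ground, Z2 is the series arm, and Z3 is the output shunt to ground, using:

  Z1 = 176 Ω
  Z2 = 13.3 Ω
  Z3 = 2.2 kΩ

Step 1 — Angular frequency: ω = 2π·f = 2π·51.9 = 326.1 rad/s.
Step 2 — Component impedances:
  Z1: Z = R = 176 Ω
  Z2: Z = R = 13.3 Ω
  Z3: Z = R = 2200 Ω
Step 3 — With open output, the series arm Z2 and the output shunt Z3 appear in series to ground: Z2 + Z3 = 2213 Ω.
Step 4 — Parallel with input shunt Z1: Z_in = Z1 || (Z2 + Z3) = 163 Ω = 163∠0.0° Ω.

Z = 163 Ω = 163∠0.0° Ω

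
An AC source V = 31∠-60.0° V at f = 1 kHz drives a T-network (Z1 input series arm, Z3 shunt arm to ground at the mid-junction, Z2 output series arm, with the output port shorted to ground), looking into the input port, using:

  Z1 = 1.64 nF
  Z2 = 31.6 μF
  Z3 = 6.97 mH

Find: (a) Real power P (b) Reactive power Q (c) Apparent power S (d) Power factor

Step 1 — Angular frequency: ω = 2π·f = 2π·1000 = 6283 rad/s.
Step 2 — Component impedances:
  Z1: Z = 1/(jωC) = -j/(ω·C) = 0 - j9.705e+04 Ω
  Z2: Z = 1/(jωC) = -j/(ω·C) = 0 - j5.037 Ω
  Z3: Z = jωL = j·6283·0.00697 = 0 + j43.79 Ω
Step 3 — With the output port shorted to ground, the output series arm Z2 runs from the junction to ground; the shunt arm Z3 also runs from the junction to ground. They appear in parallel: Z3 || Z2 = 0 - j5.691 Ω.
Step 4 — Series with input arm Z1: Z_in = Z1 + (Z3 || Z2) = 0 - j9.705e+04 Ω = 9.705e+04∠-90.0° Ω.
Step 5 — Source phasor: V = 31∠-60.0° V = 15.5 - j26.85 V.
Step 6 — Current: I = V / Z = 0.0002766 + j0.0001597 A = 0.0003194∠30.0° A.
Step 7 — Complex power: S = V·I* = 0 - j0.009902 VA.
Step 8 — Real power: P = Re(S) = 0 W.
Step 9 — Reactive power: Q = Im(S) = -0.009902 VAR.
Step 10 — Apparent power: |S| = 0.009902 VA.
Step 11 — Power factor: PF = P/|S| = 0 (leading).

(a) P = 0 W  (b) Q = -0.009902 VAR  (c) S = 0.009902 VA  (d) PF = 0 (leading)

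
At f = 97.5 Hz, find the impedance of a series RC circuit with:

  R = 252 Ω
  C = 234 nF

Step 1 — Angular frequency: ω = 2π·f = 2π·97.5 = 612.6 rad/s.
Step 2 — Component impedances:
  R: Z = R = 252 Ω
  C: Z = 1/(jωC) = -j/(ω·C) = 0 - j6976 Ω
Step 3 — Series combination: Z_total = R + C = 252 - j6976 Ω = 6980∠-87.9° Ω.

Z = 252 - j6976 Ω = 6980∠-87.9° Ω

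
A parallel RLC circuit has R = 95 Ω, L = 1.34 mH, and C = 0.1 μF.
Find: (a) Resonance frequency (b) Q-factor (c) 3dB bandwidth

Step 1 — Resonance: ω₀ = 1/√(LC) = 1/√(0.00134·1e-07) = 8.639e+04 rad/s.
Step 2 — f₀ = ω₀/(2π) = 1.375e+04 Hz.
Step 3 — Parallel Q: Q = R/(ω₀L) = 95/(8.639e+04·0.00134) = 0.8207.
Step 4 — Bandwidth: Δω = ω₀/Q = 1.053e+05 rad/s; BW = Δω/(2π) = 1.675e+04 Hz.

(a) f₀ = 1.375e+04 Hz  (b) Q = 0.8207  (c) BW = 1.675e+04 Hz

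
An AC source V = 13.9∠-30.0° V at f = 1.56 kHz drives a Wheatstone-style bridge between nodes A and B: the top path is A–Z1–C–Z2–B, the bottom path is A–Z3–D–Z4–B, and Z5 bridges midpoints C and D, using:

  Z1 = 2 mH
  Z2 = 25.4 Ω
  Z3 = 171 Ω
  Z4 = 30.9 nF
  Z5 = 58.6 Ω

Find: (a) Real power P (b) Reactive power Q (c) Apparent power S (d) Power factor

Step 1 — Angular frequency: ω = 2π·f = 2π·1560 = 9802 rad/s.
Step 2 — Component impedances:
  Z1: Z = jωL = j·9802·0.002 = 0 + j19.6 Ω
  Z2: Z = R = 25.4 Ω
  Z3: Z = R = 171 Ω
  Z4: Z = 1/(jωC) = -j/(ω·C) = 0 - j3302 Ω
  Z5: Z = R = 58.6 Ω
Step 3 — Bridge requires nodal analysis (the Z5 bridge couples midpoints C and D, so the two paths cannot be reduced to a simple series/parallel combination). Setting node B to ground and injecting 1 A at node A, the 3-node admittance system at A, C, D solves to V_A = Z_AB = 27.14 + j19.27 Ω = 33.28∠35.4° Ω.
Step 4 — Source phasor: V = 13.9∠-30.0° V = 12.04 - j6.95 V.
Step 5 — Current: I = V / Z = 0.174 - j0.3797 A = 0.4177∠-65.4° A.
Step 6 — Complex power: S = V·I* = 4.734 + j3.361 VA.
Step 7 — Real power: P = Re(S) = 4.734 W.
Step 8 — Reactive power: Q = Im(S) = 3.361 VAR.
Step 9 — Apparent power: |S| = 5.806 VA.
Step 10 — Power factor: PF = P/|S| = 0.8154 (lagging).

(a) P = 4.734 W  (b) Q = 3.361 VAR  (c) S = 5.806 VA  (d) PF = 0.8154 (lagging)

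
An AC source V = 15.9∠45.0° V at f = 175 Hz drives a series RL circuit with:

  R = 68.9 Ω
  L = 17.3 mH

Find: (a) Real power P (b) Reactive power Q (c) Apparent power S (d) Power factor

Step 1 — Angular frequency: ω = 2π·f = 2π·175 = 1100 rad/s.
Step 2 — Component impedances:
  R: Z = R = 68.9 Ω
  L: Z = jωL = j·1100·0.0173 = 0 + j19.02 Ω
Step 3 — Series combination: Z_total = R + L = 68.9 + j19.02 Ω = 71.48∠15.4° Ω.
Step 4 — Source phasor: V = 15.9∠45.0° V = 11.24 + j11.24 V.
Step 5 — Current: I = V / Z = 0.1935 + j0.1098 A = 0.2224∠29.6° A.
Step 6 — Complex power: S = V·I* = 3.409 + j0.9413 VA.
Step 7 — Real power: P = Re(S) = 3.409 W.
Step 8 — Reactive power: Q = Im(S) = 0.9413 VAR.
Step 9 — Apparent power: |S| = 3.537 VA.
Step 10 — Power factor: PF = P/|S| = 0.9639 (lagging).

(a) P = 3.409 W  (b) Q = 0.9413 VAR  (c) S = 3.537 VA  (d) PF = 0.9639 (lagging)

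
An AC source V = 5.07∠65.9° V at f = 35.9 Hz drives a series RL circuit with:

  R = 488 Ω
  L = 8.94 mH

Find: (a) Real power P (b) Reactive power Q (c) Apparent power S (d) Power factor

Step 1 — Angular frequency: ω = 2π·f = 2π·35.9 = 225.6 rad/s.
Step 2 — Component impedances:
  R: Z = R = 488 Ω
  L: Z = jωL = j·225.6·0.00894 = 0 + j2.017 Ω
Step 3 — Series combination: Z_total = R + L = 488 + j2.017 Ω = 488∠0.2° Ω.
Step 4 — Source phasor: V = 5.07∠65.9° V = 2.07 + j4.628 V.
Step 5 — Current: I = V / Z = 0.004281 + j0.009466 A = 0.01039∠65.7° A.
Step 6 — Complex power: S = V·I* = 0.05267 + j0.0002177 VA.
Step 7 — Real power: P = Re(S) = 0.05267 W.
Step 8 — Reactive power: Q = Im(S) = 0.0002177 VAR.
Step 9 — Apparent power: |S| = 0.05267 VA.
Step 10 — Power factor: PF = P/|S| = 1 (lagging).

(a) P = 0.05267 W  (b) Q = 0.0002177 VAR  (c) S = 0.05267 VA  (d) PF = 1 (lagging)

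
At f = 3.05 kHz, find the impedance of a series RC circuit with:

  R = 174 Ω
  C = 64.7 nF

Step 1 — Angular frequency: ω = 2π·f = 2π·3050 = 1.916e+04 rad/s.
Step 2 — Component impedances:
  R: Z = R = 174 Ω
  C: Z = 1/(jωC) = -j/(ω·C) = 0 - j806.5 Ω
Step 3 — Series combination: Z_total = R + C = 174 - j806.5 Ω = 825.1∠-77.8° Ω.

Z = 174 - j806.5 Ω = 825.1∠-77.8° Ω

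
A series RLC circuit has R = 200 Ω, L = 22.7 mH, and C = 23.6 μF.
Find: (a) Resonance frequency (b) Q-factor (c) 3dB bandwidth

Step 1 — Resonance condition Im(Z)=0 gives ω₀ = 1/√(LC).
Step 2 — ω₀ = 1/√(0.0227·2.36e-05) = 1366 rad/s.
Step 3 — f₀ = ω₀/(2π) = 217.4 Hz.
Step 4 — Series Q: Q = ω₀L/R = 1366·0.0227/200 = 0.1551.
Step 5 — 3dB bandwidth: Δω = ω₀/Q = 8811 rad/s; BW = Δω/(2π) = 1402 Hz.

(a) f₀ = 217.4 Hz  (b) Q = 0.1551  (c) BW = 1402 Hz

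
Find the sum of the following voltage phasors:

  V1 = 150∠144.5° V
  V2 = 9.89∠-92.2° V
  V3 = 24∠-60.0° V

Step 1 — Convert each phasor to rectangular form:
  V1 = 150·(cos(144.5°) + j·sin(144.5°)) = -122.1 + j87.11 V
  V2 = 9.89·(cos(-92.2°) + j·sin(-92.2°)) = -0.3797 - j9.883 V
  V3 = 24·(cos(-60.0°) + j·sin(-60.0°)) = 12 - j20.78 V
Step 2 — Sum components: V_total = -110.5 + j56.44 V.
Step 3 — Convert to polar: |V_total| = 124.1 V, ∠V_total = 152.9°.

V_total = 124.1∠152.9° V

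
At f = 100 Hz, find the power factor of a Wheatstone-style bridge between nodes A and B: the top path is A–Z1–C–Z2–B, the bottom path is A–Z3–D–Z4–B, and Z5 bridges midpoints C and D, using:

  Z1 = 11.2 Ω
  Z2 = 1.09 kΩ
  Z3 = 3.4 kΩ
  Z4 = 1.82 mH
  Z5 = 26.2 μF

Step 1 — Angular frequency: ω = 2π·f = 2π·100 = 628.3 rad/s.
Step 2 — Component impedances:
  Z1: Z = R = 11.2 Ω
  Z2: Z = R = 1090 Ω
  Z3: Z = R = 3400 Ω
  Z4: Z = jωL = j·628.3·0.00182 = 0 + j1.144 Ω
  Z5: Z = 1/(jωC) = -j/(ω·C) = 0 - j60.75 Ω
Step 3 — Bridge requires nodal analysis (the Z5 bridge couples midpoints C and D, so the two paths cannot be reduced to a simple series/parallel combination). Setting node B to ground and injecting 1 A at node A, the 3-node admittance system at A, C, D solves to V_A = Z_AB = 15.45 - j58.89 Ω = 60.89∠-75.3° Ω.
Step 4 — Power factor: PF = cos(φ) = Re(Z)/|Z| = 15.453/60.886 = 0.2538.
Step 5 — Type: Im(Z) = -58.89 ⇒ leading (phase φ = -75.3°).

PF = 0.2538 (leading, φ = -75.3°)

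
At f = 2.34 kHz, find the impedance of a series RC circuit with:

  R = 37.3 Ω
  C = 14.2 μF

Step 1 — Angular frequency: ω = 2π·f = 2π·2340 = 1.47e+04 rad/s.
Step 2 — Component impedances:
  R: Z = R = 37.3 Ω
  C: Z = 1/(jωC) = -j/(ω·C) = 0 - j4.79 Ω
Step 3 — Series combination: Z_total = R + C = 37.3 - j4.79 Ω = 37.61∠-7.3° Ω.

Z = 37.3 - j4.79 Ω = 37.61∠-7.3° Ω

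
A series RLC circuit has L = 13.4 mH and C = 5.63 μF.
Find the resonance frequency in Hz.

Step 1 — Resonance condition Im(Z)=0 gives ω₀ = 1/√(LC).
Step 2 — ω₀ = 1/√(0.0134·5.63e-06) = 3641 rad/s.
Step 3 — f₀ = ω₀/(2π) = 579.4 Hz.

f₀ = 579.4 Hz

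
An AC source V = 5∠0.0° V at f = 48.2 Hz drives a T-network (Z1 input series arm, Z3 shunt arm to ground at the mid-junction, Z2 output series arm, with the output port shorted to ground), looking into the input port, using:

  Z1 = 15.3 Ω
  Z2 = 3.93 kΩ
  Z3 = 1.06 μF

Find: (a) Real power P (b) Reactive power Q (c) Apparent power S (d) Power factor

Step 1 — Angular frequency: ω = 2π·f = 2π·48.2 = 302.8 rad/s.
Step 2 — Component impedances:
  Z1: Z = R = 15.3 Ω
  Z2: Z = R = 3930 Ω
  Z3: Z = 1/(jωC) = -j/(ω·C) = 0 - j3115 Ω
Step 3 — With the output port shorted to ground, the output series arm Z2 runs from the junction to ground; the shunt arm Z3 also runs from the junction to ground. They appear in parallel: Z3 || Z2 = 1516 - j1913 Ω.
Step 4 — Series with input arm Z1: Z_in = Z1 + (Z3 || Z2) = 1532 - j1913 Ω = 2451∠-51.3° Ω.
Step 5 — Source phasor: V = 5∠0.0° V = 5 V.
Step 6 — Current: I = V / Z = 0.001275 + j0.001593 A = 0.00204∠51.3° A.
Step 7 — Complex power: S = V·I* = 0.006376 - j0.007963 VA.
Step 8 — Real power: P = Re(S) = 0.006376 W.
Step 9 — Reactive power: Q = Im(S) = -0.007963 VAR.
Step 10 — Apparent power: |S| = 0.0102 VA.
Step 11 — Power factor: PF = P/|S| = 0.625 (leading).

(a) P = 0.006376 W  (b) Q = -0.007963 VAR  (c) S = 0.0102 VA  (d) PF = 0.625 (leading)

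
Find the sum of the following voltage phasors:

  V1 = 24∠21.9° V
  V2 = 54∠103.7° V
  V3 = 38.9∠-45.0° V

Step 1 — Convert each phasor to rectangular form:
  V1 = 24·(cos(21.9°) + j·sin(21.9°)) = 22.27 + j8.952 V
  V2 = 54·(cos(103.7°) + j·sin(103.7°)) = -12.79 + j52.46 V
  V3 = 38.9·(cos(-45.0°) + j·sin(-45.0°)) = 27.51 - j27.51 V
Step 2 — Sum components: V_total = 36.99 + j33.91 V.
Step 3 — Convert to polar: |V_total| = 50.18 V, ∠V_total = 42.5°.

V_total = 50.18∠42.5° V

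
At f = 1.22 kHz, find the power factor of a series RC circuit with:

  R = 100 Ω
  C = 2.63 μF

Step 1 — Angular frequency: ω = 2π·f = 2π·1220 = 7665 rad/s.
Step 2 — Component impedances:
  R: Z = R = 100 Ω
  C: Z = 1/(jωC) = -j/(ω·C) = 0 - j49.6 Ω
Step 3 — Series combination: Z_total = R + C = 100 - j49.6 Ω = 111.6∠-26.4° Ω.
Step 4 — Power factor: PF = cos(φ) = Re(Z)/|Z| = 100/111.63 = 0.8958.
Step 5 — Type: Im(Z) = -49.6 ⇒ leading (phase φ = -26.4°).

PF = 0.8958 (leading, φ = -26.4°)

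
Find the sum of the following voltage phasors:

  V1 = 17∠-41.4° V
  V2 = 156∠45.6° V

Step 1 — Convert each phasor to rectangular form:
  V1 = 17·(cos(-41.4°) + j·sin(-41.4°)) = 12.75 - j11.24 V
  V2 = 156·(cos(45.6°) + j·sin(45.6°)) = 109.1 + j111.5 V
Step 2 — Sum components: V_total = 121.9 + j100.2 V.
Step 3 — Convert to polar: |V_total| = 157.8 V, ∠V_total = 39.4°.

V_total = 157.8∠39.4° V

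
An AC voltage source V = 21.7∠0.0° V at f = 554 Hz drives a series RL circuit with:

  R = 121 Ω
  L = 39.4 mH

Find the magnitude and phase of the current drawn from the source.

Step 1 — Angular frequency: ω = 2π·f = 2π·554 = 3481 rad/s.
Step 2 — Component impedances:
  R: Z = R = 121 Ω
  L: Z = jωL = j·3481·0.0394 = 0 + j137.1 Ω
Step 3 — Series combination: Z_total = R + L = 121 + j137.1 Ω = 182.9∠48.6° Ω.
Step 4 — Source phasor: V = 21.7∠0.0° V = 21.7 V.
Step 5 — Ohm's law: I = V / Z_total = (21.7) / (121 + j137.1) = 0.0785 - j0.08897 A.
Step 6 — Convert to polar: |I| = 0.1186 A, ∠I = -48.6°.

I = 0.1186∠-48.6° A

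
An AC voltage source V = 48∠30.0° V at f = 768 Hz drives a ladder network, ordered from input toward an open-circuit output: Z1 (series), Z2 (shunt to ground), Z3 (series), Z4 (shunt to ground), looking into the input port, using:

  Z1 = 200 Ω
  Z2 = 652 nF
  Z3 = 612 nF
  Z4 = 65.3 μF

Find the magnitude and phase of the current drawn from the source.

Step 1 — Angular frequency: ω = 2π·f = 2π·768 = 4825 rad/s.
Step 2 — Component impedances:
  Z1: Z = R = 200 Ω
  Z2: Z = 1/(jωC) = -j/(ω·C) = 0 - j317.8 Ω
  Z3: Z = 1/(jωC) = -j/(ω·C) = 0 - j338.6 Ω
  Z4: Z = 1/(jωC) = -j/(ω·C) = 0 - j3.174 Ω
Step 3 — Ladder network (open output): work backward from the far end, alternating series and parallel combinations. Z_in = 200 - j164.7 Ω = 259.1∠-39.5° Ω.
Step 4 — Source phasor: V = 48∠30.0° V = 41.57 + j24 V.
Step 5 — Ohm's law: I = V / Z_total = (41.57 + j24) / (200 - j164.7) = 0.06497 + j0.1735 A.
Step 6 — Convert to polar: |I| = 0.1853 A, ∠I = 69.5°.

I = 0.1853∠69.5° A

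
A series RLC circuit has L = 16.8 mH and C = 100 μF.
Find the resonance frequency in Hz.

Step 1 — Resonance condition Im(Z)=0 gives ω₀ = 1/√(LC).
Step 2 — ω₀ = 1/√(0.0168·0.0001) = 771.5 rad/s.
Step 3 — f₀ = ω₀/(2π) = 122.8 Hz.

f₀ = 122.8 Hz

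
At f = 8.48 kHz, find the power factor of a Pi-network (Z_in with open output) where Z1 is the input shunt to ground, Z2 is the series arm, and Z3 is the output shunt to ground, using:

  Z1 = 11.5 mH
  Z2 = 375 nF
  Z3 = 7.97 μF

Step 1 — Angular frequency: ω = 2π·f = 2π·8480 = 5.328e+04 rad/s.
Step 2 — Component impedances:
  Z1: Z = jωL = j·5.328e+04·0.0115 = 0 + j612.7 Ω
  Z2: Z = 1/(jωC) = -j/(ω·C) = 0 - j50.05 Ω
  Z3: Z = 1/(jωC) = -j/(ω·C) = 0 - j2.355 Ω
Step 3 — With open output, the series arm Z2 and the output shunt Z3 appear in series to ground: Z2 + Z3 = 0 - j52.4 Ω.
Step 4 — Parallel with input shunt Z1: Z_in = Z1 || (Z2 + Z3) = 0 - j57.3 Ω = 57.3∠-90.0° Ω.
Step 5 — Power factor: PF = cos(φ) = Re(Z)/|Z| = 0/57.3 = 0.
Step 6 — Type: Im(Z) = -57.3 ⇒ leading (phase φ = -90.0°).

PF = 0 (leading, φ = -90.0°)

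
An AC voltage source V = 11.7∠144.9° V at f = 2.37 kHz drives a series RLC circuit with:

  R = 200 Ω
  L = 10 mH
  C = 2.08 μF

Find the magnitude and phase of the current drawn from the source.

Step 1 — Angular frequency: ω = 2π·f = 2π·2370 = 1.489e+04 rad/s.
Step 2 — Component impedances:
  R: Z = R = 200 Ω
  L: Z = jωL = j·1.489e+04·0.01 = 0 + j148.9 Ω
  C: Z = 1/(jωC) = -j/(ω·C) = 0 - j32.29 Ω
Step 3 — Series combination: Z_total = R + L + C = 200 + j116.6 Ω = 231.5∠30.2° Ω.
Step 4 — Source phasor: V = 11.7∠144.9° V = -9.572 + j6.728 V.
Step 5 — Ohm's law: I = V / Z_total = (-9.572 + j6.728) / (200 + j116.6) = -0.02108 + j0.04593 A.
Step 6 — Convert to polar: |I| = 0.05054 A, ∠I = 114.7°.

I = 0.05054∠114.7° A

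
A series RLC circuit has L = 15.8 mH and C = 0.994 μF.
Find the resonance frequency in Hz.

Step 1 — Resonance condition Im(Z)=0 gives ω₀ = 1/√(LC).
Step 2 — ω₀ = 1/√(0.0158·9.94e-07) = 7980 rad/s.
Step 3 — f₀ = ω₀/(2π) = 1270 Hz.

f₀ = 1270 Hz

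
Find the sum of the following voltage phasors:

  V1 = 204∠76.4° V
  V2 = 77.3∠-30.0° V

Step 1 — Convert each phasor to rectangular form:
  V1 = 204·(cos(76.4°) + j·sin(76.4°)) = 47.97 + j198.3 V
  V2 = 77.3·(cos(-30.0°) + j·sin(-30.0°)) = 66.94 - j38.65 V
Step 2 — Sum components: V_total = 114.9 + j159.6 V.
Step 3 — Convert to polar: |V_total| = 196.7 V, ∠V_total = 54.3°.

V_total = 196.7∠54.3° V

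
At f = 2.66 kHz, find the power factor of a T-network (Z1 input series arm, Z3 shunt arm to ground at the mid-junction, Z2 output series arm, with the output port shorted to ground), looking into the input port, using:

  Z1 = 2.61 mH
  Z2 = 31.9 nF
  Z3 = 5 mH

Step 1 — Angular frequency: ω = 2π·f = 2π·2660 = 1.671e+04 rad/s.
Step 2 — Component impedances:
  Z1: Z = jωL = j·1.671e+04·0.00261 = 0 + j43.62 Ω
  Z2: Z = 1/(jωC) = -j/(ω·C) = 0 - j1876 Ω
  Z3: Z = jωL = j·1.671e+04·0.005 = 0 + j83.57 Ω
Step 3 — With the output port shorted to ground, the output series arm Z2 runs from the junction to ground; the shunt arm Z3 also runs from the junction to ground. They appear in parallel: Z3 || Z2 = 0 + j87.46 Ω.
Step 4 — Series with input arm Z1: Z_in = Z1 + (Z3 || Z2) = 0 + j131.1 Ω = 131.1∠90.0° Ω.
Step 5 — Power factor: PF = cos(φ) = Re(Z)/|Z| = 0/131.1 = 0.
Step 6 — Type: Im(Z) = 131.1 ⇒ lagging (phase φ = 90.0°).

PF = 0 (lagging, φ = 90.0°)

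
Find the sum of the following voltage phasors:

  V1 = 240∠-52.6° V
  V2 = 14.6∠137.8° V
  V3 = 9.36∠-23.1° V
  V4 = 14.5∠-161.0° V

Step 1 — Convert each phasor to rectangular form:
  V1 = 240·(cos(-52.6°) + j·sin(-52.6°)) = 145.8 - j190.7 V
  V2 = 14.6·(cos(137.8°) + j·sin(137.8°)) = -10.82 + j9.807 V
  V3 = 9.36·(cos(-23.1°) + j·sin(-23.1°)) = 8.61 - j3.672 V
  V4 = 14.5·(cos(-161.0°) + j·sin(-161.0°)) = -13.71 - j4.721 V
Step 2 — Sum components: V_total = 129.9 - j189.2 V.
Step 3 — Convert to polar: |V_total| = 229.5 V, ∠V_total = -55.5°.

V_total = 229.5∠-55.5° V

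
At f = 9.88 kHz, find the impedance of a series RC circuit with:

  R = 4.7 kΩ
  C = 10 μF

Step 1 — Angular frequency: ω = 2π·f = 2π·9880 = 6.208e+04 rad/s.
Step 2 — Component impedances:
  R: Z = R = 4700 Ω
  C: Z = 1/(jωC) = -j/(ω·C) = 0 - j1.611 Ω
Step 3 — Series combination: Z_total = R + C = 4700 - j1.611 Ω = 4700∠-0.0° Ω.

Z = 4700 - j1.611 Ω = 4700∠-0.0° Ω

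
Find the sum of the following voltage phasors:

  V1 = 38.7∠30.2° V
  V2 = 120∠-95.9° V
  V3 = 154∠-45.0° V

Step 1 — Convert each phasor to rectangular form:
  V1 = 38.7·(cos(30.2°) + j·sin(30.2°)) = 33.45 + j19.47 V
  V2 = 120·(cos(-95.9°) + j·sin(-95.9°)) = -12.34 - j119.4 V
  V3 = 154·(cos(-45.0°) + j·sin(-45.0°)) = 108.9 - j108.9 V
Step 2 — Sum components: V_total = 130 - j208.8 V.
Step 3 — Convert to polar: |V_total| = 246 V, ∠V_total = -58.1°.

V_total = 246∠-58.1° V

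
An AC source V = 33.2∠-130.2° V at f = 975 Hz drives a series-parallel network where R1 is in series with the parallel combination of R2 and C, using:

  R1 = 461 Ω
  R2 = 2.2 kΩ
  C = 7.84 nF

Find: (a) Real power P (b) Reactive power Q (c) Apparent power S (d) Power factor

Step 1 — Angular frequency: ω = 2π·f = 2π·975 = 6126 rad/s.
Step 2 — Component impedances:
  R1: Z = R = 461 Ω
  R2: Z = R = 2200 Ω
  C: Z = 1/(jωC) = -j/(ω·C) = 0 - j2.082e+04 Ω
Step 3 — Parallel branch: R2 || C = 1/(1/R2 + 1/C) = 2176 - j229.9 Ω.
Step 4 — Series with R1: Z_total = R1 + (R2 || C) = 2637 - j229.9 Ω = 2647∠-5.0° Ω.
Step 5 — Source phasor: V = 33.2∠-130.2° V = -21.43 - j25.36 V.
Step 6 — Current: I = V / Z = -0.007234 - j0.01025 A = 0.01254∠-125.2° A.
Step 7 — Complex power: S = V·I* = 0.4149 - j0.03617 VA.
Step 8 — Real power: P = Re(S) = 0.4149 W.
Step 9 — Reactive power: Q = Im(S) = -0.03617 VAR.
Step 10 — Apparent power: |S| = 0.4165 VA.
Step 11 — Power factor: PF = P/|S| = 0.9962 (leading).

(a) P = 0.4149 W  (b) Q = -0.03617 VAR  (c) S = 0.4165 VA  (d) PF = 0.9962 (leading)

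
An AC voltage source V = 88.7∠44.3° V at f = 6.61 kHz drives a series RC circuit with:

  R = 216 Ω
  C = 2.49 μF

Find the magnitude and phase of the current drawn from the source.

Step 1 — Angular frequency: ω = 2π·f = 2π·6610 = 4.153e+04 rad/s.
Step 2 — Component impedances:
  R: Z = R = 216 Ω
  C: Z = 1/(jωC) = -j/(ω·C) = 0 - j9.67 Ω
Step 3 — Series combination: Z_total = R + C = 216 - j9.67 Ω = 216.2∠-2.6° Ω.
Step 4 — Source phasor: V = 88.7∠44.3° V = 63.48 + j61.95 V.
Step 5 — Ohm's law: I = V / Z_total = (63.48 + j61.95) / (216 - j9.67) = 0.2805 + j0.2994 A.
Step 6 — Convert to polar: |I| = 0.4102 A, ∠I = 46.9°.

I = 0.4102∠46.9° A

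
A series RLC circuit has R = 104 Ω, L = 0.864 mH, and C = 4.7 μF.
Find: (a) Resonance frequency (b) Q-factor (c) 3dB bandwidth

Step 1 — Resonance: ω₀ = 1/√(LC) = 1/√(0.000864·4.7e-06) = 1.569e+04 rad/s.
Step 2 — f₀ = ω₀/(2π) = 2498 Hz.
Step 3 — Series Q: Q = ω₀L/R = 1.569e+04·0.000864/104 = 0.1304.
Step 4 — Bandwidth: Δω = ω₀/Q = 1.204e+05 rad/s; BW = Δω/(2π) = 1.916e+04 Hz.

(a) f₀ = 2498 Hz  (b) Q = 0.1304  (c) BW = 1.916e+04 Hz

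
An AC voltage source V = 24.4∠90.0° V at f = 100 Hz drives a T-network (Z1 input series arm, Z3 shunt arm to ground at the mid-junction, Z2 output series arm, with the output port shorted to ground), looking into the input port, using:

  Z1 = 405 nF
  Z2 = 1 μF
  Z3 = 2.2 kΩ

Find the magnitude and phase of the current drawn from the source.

Step 1 — Angular frequency: ω = 2π·f = 2π·100 = 628.3 rad/s.
Step 2 — Component impedances:
  Z1: Z = 1/(jωC) = -j/(ω·C) = 0 - j3930 Ω
  Z2: Z = 1/(jωC) = -j/(ω·C) = 0 - j1592 Ω
  Z3: Z = R = 2200 Ω
Step 3 — With the output port shorted to ground, the output series arm Z2 runs from the junction to ground; the shunt arm Z3 also runs from the junction to ground. They appear in parallel: Z3 || Z2 = 755.8 - j1045 Ω.
Step 4 — Series with input arm Z1: Z_in = Z1 + (Z3 || Z2) = 755.8 - j4975 Ω = 5032∠-81.4° Ω.
Step 5 — Source phasor: V = 24.4∠90.0° V = 0 + j24.4 V.
Step 6 — Ohm's law: I = V / Z_total = (0 + j24.4) / (755.8 - j4975) = -0.004794 + j0.0007284 A.
Step 7 — Convert to polar: |I| = 0.004849 A, ∠I = 171.4°.

I = 0.004849∠171.4° A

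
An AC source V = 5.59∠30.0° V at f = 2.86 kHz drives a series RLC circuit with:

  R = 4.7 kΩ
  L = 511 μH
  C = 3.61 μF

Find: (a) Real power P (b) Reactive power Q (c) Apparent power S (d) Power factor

Step 1 — Angular frequency: ω = 2π·f = 2π·2860 = 1.797e+04 rad/s.
Step 2 — Component impedances:
  R: Z = R = 4700 Ω
  L: Z = jωL = j·1.797e+04·0.000511 = 0 + j9.183 Ω
  C: Z = 1/(jωC) = -j/(ω·C) = 0 - j15.42 Ω
Step 3 — Series combination: Z_total = R + L + C = 4700 - j6.232 Ω = 4700∠-0.1° Ω.
Step 4 — Source phasor: V = 5.59∠30.0° V = 4.841 + j2.795 V.
Step 5 — Current: I = V / Z = 0.001029 + j0.000596 A = 0.001189∠30.1° A.
Step 6 — Complex power: S = V·I* = 0.006649 - j8.816e-06 VA.
Step 7 — Real power: P = Re(S) = 0.006649 W.
Step 8 — Reactive power: Q = Im(S) = -8.816e-06 VAR.
Step 9 — Apparent power: |S| = 0.006649 VA.
Step 10 — Power factor: PF = P/|S| = 1 (leading).

(a) P = 0.006649 W  (b) Q = -8.816e-06 VAR  (c) S = 0.006649 VA  (d) PF = 1 (leading)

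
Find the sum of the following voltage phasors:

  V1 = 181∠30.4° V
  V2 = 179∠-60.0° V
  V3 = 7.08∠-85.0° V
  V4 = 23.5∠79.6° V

Step 1 — Convert each phasor to rectangular form:
  V1 = 181·(cos(30.4°) + j·sin(30.4°)) = 156.1 + j91.59 V
  V2 = 179·(cos(-60.0°) + j·sin(-60.0°)) = 89.5 - j155 V
  V3 = 7.08·(cos(-85.0°) + j·sin(-85.0°)) = 0.6171 - j7.053 V
  V4 = 23.5·(cos(79.6°) + j·sin(79.6°)) = 4.242 + j23.11 V
Step 2 — Sum components: V_total = 250.5 - j47.37 V.
Step 3 — Convert to polar: |V_total| = 254.9 V, ∠V_total = -10.7°.

V_total = 254.9∠-10.7° V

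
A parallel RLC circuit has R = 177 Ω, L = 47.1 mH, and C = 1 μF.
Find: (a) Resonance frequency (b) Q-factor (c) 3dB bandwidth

Step 1 — Resonance: ω₀ = 1/√(LC) = 1/√(0.0471·1e-06) = 4608 rad/s.
Step 2 — f₀ = ω₀/(2π) = 733.3 Hz.
Step 3 — Parallel Q: Q = R/(ω₀L) = 177/(4608·0.0471) = 0.8156.
Step 4 — Bandwidth: Δω = ω₀/Q = 5650 rad/s; BW = Δω/(2π) = 899.2 Hz.

(a) f₀ = 733.3 Hz  (b) Q = 0.8156  (c) BW = 899.2 Hz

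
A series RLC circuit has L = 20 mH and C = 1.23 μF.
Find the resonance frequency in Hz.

Step 1 — Resonance condition Im(Z)=0 gives ω₀ = 1/√(LC).
Step 2 — ω₀ = 1/√(0.02·1.23e-06) = 6376 rad/s.
Step 3 — f₀ = ω₀/(2π) = 1015 Hz.

f₀ = 1015 Hz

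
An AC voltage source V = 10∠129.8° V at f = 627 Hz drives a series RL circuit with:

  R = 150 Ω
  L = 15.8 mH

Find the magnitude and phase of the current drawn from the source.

Step 1 — Angular frequency: ω = 2π·f = 2π·627 = 3940 rad/s.
Step 2 — Component impedances:
  R: Z = R = 150 Ω
  L: Z = jωL = j·3940·0.0158 = 0 + j62.25 Ω
Step 3 — Series combination: Z_total = R + L = 150 + j62.25 Ω = 162.4∠22.5° Ω.
Step 4 — Source phasor: V = 10∠129.8° V = -6.401 + j7.683 V.
Step 5 — Ohm's law: I = V / Z_total = (-6.401 + j7.683) / (150 + j62.25) = -0.01827 + j0.0588 A.
Step 6 — Convert to polar: |I| = 0.06158 A, ∠I = 107.3°.

I = 0.06158∠107.3° A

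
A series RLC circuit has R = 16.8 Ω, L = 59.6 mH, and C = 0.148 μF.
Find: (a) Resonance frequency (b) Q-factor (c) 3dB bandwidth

Step 1 — Resonance condition Im(Z)=0 gives ω₀ = 1/√(LC).
Step 2 — ω₀ = 1/√(0.0596·1.48e-07) = 1.065e+04 rad/s.
Step 3 — f₀ = ω₀/(2π) = 1695 Hz.
Step 4 — Series Q: Q = ω₀L/R = 1.065e+04·0.0596/16.8 = 37.77.
Step 5 — 3dB bandwidth: Δω = ω₀/Q = 281.9 rad/s; BW = Δω/(2π) = 44.86 Hz.

(a) f₀ = 1695 Hz  (b) Q = 37.77  (c) BW = 44.86 Hz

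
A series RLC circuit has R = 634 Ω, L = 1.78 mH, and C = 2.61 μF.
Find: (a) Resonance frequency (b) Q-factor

Step 1 — Resonance condition Im(Z)=0 gives ω₀ = 1/√(LC).
Step 2 — ω₀ = 1/√(0.00178·2.61e-06) = 1.467e+04 rad/s.
Step 3 — f₀ = ω₀/(2π) = 2335 Hz.
Step 4 — Series Q: Q = ω₀L/R = 1.467e+04·0.00178/634 = 0.04119.

(a) f₀ = 2335 Hz  (b) Q = 0.04119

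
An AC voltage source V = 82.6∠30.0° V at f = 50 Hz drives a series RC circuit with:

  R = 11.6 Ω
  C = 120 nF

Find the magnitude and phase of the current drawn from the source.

Step 1 — Angular frequency: ω = 2π·f = 2π·50 = 314.2 rad/s.
Step 2 — Component impedances:
  R: Z = R = 11.6 Ω
  C: Z = 1/(jωC) = -j/(ω·C) = 0 - j2.653e+04 Ω
Step 3 — Series combination: Z_total = R + C = 11.6 - j2.653e+04 Ω = 2.653e+04∠-90.0° Ω.
Step 4 — Source phasor: V = 82.6∠30.0° V = 71.53 + j41.3 V.
Step 5 — Ohm's law: I = V / Z_total = (71.53 + j41.3) / (11.6 - j2.653e+04) = -0.001556 + j0.002697 A.
Step 6 — Convert to polar: |I| = 0.003114 A, ∠I = 120.0°.

I = 0.003114∠120.0° A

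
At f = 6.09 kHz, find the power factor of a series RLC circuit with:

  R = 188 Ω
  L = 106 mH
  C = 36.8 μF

Step 1 — Angular frequency: ω = 2π·f = 2π·6090 = 3.826e+04 rad/s.
Step 2 — Component impedances:
  R: Z = R = 188 Ω
  L: Z = jωL = j·3.826e+04·0.106 = 0 + j4056 Ω
  C: Z = 1/(jωC) = -j/(ω·C) = 0 - j0.7102 Ω
Step 3 — Series combination: Z_total = R + L + C = 188 + j4055 Ω = 4060∠87.3° Ω.
Step 4 — Power factor: PF = cos(φ) = Re(Z)/|Z| = 188/4060 = 0.04631.
Step 5 — Type: Im(Z) = 4055 ⇒ lagging (phase φ = 87.3°).

PF = 0.04631 (lagging, φ = 87.3°)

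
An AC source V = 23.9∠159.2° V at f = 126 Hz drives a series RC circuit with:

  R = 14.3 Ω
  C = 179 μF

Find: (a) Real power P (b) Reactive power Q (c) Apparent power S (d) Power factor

Step 1 — Angular frequency: ω = 2π·f = 2π·126 = 791.7 rad/s.
Step 2 — Component impedances:
  R: Z = R = 14.3 Ω
  C: Z = 1/(jωC) = -j/(ω·C) = 0 - j7.057 Ω
Step 3 — Series combination: Z_total = R + C = 14.3 - j7.057 Ω = 15.95∠-26.3° Ω.
Step 4 — Source phasor: V = 23.9∠159.2° V = -22.34 + j8.487 V.
Step 5 — Current: I = V / Z = -1.492 - j0.1427 A = 1.499∠-174.5° A.
Step 6 — Complex power: S = V·I* = 32.12 - j15.85 VA.
Step 7 — Real power: P = Re(S) = 32.12 W.
Step 8 — Reactive power: Q = Im(S) = -15.85 VAR.
Step 9 — Apparent power: |S| = 35.82 VA.
Step 10 — Power factor: PF = P/|S| = 0.8968 (leading).

(a) P = 32.12 W  (b) Q = -15.85 VAR  (c) S = 35.82 VA  (d) PF = 0.8968 (leading)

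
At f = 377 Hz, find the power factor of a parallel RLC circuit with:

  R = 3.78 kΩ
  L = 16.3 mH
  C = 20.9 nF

Step 1 — Angular frequency: ω = 2π·f = 2π·377 = 2369 rad/s.
Step 2 — Component impedances:
  R: Z = R = 3780 Ω
  L: Z = jωL = j·2369·0.0163 = 0 + j38.61 Ω
  C: Z = 1/(jωC) = -j/(ω·C) = 0 - j2.02e+04 Ω
Step 3 — Parallel combination: 1/Z_total = 1/R + 1/L + 1/C; Z_total = 0.3959 + j38.68 Ω = 38.68∠89.4° Ω.
Step 4 — Power factor: PF = cos(φ) = Re(Z)/|Z| = 0.39586/38.683 = 0.01023.
Step 5 — Type: Im(Z) = 38.68 ⇒ lagging (phase φ = 89.4°).

PF = 0.01023 (lagging, φ = 89.4°)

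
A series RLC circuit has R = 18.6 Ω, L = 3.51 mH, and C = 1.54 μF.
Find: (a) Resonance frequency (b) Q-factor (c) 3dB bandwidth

Step 1 — Resonance: ω₀ = 1/√(LC) = 1/√(0.00351·1.54e-06) = 1.36e+04 rad/s.
Step 2 — f₀ = ω₀/(2π) = 2165 Hz.
Step 3 — Series Q: Q = ω₀L/R = 1.36e+04·0.00351/18.6 = 2.567.
Step 4 — Bandwidth: Δω = ω₀/Q = 5299 rad/s; BW = Δω/(2π) = 843.4 Hz.

(a) f₀ = 2165 Hz  (b) Q = 2.567  (c) BW = 843.4 Hz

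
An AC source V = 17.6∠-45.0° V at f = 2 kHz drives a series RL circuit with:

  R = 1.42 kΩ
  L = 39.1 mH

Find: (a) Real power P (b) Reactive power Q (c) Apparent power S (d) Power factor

Step 1 — Angular frequency: ω = 2π·f = 2π·2000 = 1.257e+04 rad/s.
Step 2 — Component impedances:
  R: Z = R = 1420 Ω
  L: Z = jωL = j·1.257e+04·0.0391 = 0 + j491.3 Ω
Step 3 — Series combination: Z_total = R + L = 1420 + j491.3 Ω = 1503∠19.1° Ω.
Step 4 — Source phasor: V = 17.6∠-45.0° V = 12.45 - j12.45 V.
Step 5 — Current: I = V / Z = 0.005119 - j0.01054 A = 0.01171∠-64.1° A.
Step 6 — Complex power: S = V·I* = 0.1948 + j0.06741 VA.
Step 7 — Real power: P = Re(S) = 0.1948 W.
Step 8 — Reactive power: Q = Im(S) = 0.06741 VAR.
Step 9 — Apparent power: |S| = 0.2061 VA.
Step 10 — Power factor: PF = P/|S| = 0.945 (lagging).

(a) P = 0.1948 W  (b) Q = 0.06741 VAR  (c) S = 0.2061 VA  (d) PF = 0.945 (lagging)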